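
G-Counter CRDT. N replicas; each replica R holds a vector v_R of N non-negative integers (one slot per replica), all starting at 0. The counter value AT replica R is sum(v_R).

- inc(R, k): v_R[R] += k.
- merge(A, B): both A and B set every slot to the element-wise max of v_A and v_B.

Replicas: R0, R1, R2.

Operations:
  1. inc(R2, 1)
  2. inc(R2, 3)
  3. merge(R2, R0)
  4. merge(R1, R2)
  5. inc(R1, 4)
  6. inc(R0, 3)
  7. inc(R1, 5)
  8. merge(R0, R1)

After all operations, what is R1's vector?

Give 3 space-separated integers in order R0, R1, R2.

Answer: 3 9 4

Derivation:
Op 1: inc R2 by 1 -> R2=(0,0,1) value=1
Op 2: inc R2 by 3 -> R2=(0,0,4) value=4
Op 3: merge R2<->R0 -> R2=(0,0,4) R0=(0,0,4)
Op 4: merge R1<->R2 -> R1=(0,0,4) R2=(0,0,4)
Op 5: inc R1 by 4 -> R1=(0,4,4) value=8
Op 6: inc R0 by 3 -> R0=(3,0,4) value=7
Op 7: inc R1 by 5 -> R1=(0,9,4) value=13
Op 8: merge R0<->R1 -> R0=(3,9,4) R1=(3,9,4)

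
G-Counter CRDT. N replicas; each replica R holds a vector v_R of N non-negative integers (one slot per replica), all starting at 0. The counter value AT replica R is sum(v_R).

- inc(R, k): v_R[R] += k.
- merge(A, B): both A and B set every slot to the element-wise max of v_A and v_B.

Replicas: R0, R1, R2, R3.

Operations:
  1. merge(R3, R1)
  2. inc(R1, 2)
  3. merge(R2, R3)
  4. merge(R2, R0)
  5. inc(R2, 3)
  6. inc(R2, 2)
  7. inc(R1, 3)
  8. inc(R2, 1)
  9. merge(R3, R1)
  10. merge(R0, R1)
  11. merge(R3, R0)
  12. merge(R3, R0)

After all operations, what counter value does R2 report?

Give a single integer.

Op 1: merge R3<->R1 -> R3=(0,0,0,0) R1=(0,0,0,0)
Op 2: inc R1 by 2 -> R1=(0,2,0,0) value=2
Op 3: merge R2<->R3 -> R2=(0,0,0,0) R3=(0,0,0,0)
Op 4: merge R2<->R0 -> R2=(0,0,0,0) R0=(0,0,0,0)
Op 5: inc R2 by 3 -> R2=(0,0,3,0) value=3
Op 6: inc R2 by 2 -> R2=(0,0,5,0) value=5
Op 7: inc R1 by 3 -> R1=(0,5,0,0) value=5
Op 8: inc R2 by 1 -> R2=(0,0,6,0) value=6
Op 9: merge R3<->R1 -> R3=(0,5,0,0) R1=(0,5,0,0)
Op 10: merge R0<->R1 -> R0=(0,5,0,0) R1=(0,5,0,0)
Op 11: merge R3<->R0 -> R3=(0,5,0,0) R0=(0,5,0,0)
Op 12: merge R3<->R0 -> R3=(0,5,0,0) R0=(0,5,0,0)

Answer: 6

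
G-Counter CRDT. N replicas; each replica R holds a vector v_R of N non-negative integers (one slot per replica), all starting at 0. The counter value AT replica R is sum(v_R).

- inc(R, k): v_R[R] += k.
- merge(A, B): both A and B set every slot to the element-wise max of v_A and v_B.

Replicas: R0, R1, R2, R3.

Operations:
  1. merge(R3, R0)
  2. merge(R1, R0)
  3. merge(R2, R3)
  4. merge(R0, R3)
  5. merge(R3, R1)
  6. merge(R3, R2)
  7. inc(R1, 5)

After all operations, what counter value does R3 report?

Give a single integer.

Answer: 0

Derivation:
Op 1: merge R3<->R0 -> R3=(0,0,0,0) R0=(0,0,0,0)
Op 2: merge R1<->R0 -> R1=(0,0,0,0) R0=(0,0,0,0)
Op 3: merge R2<->R3 -> R2=(0,0,0,0) R3=(0,0,0,0)
Op 4: merge R0<->R3 -> R0=(0,0,0,0) R3=(0,0,0,0)
Op 5: merge R3<->R1 -> R3=(0,0,0,0) R1=(0,0,0,0)
Op 6: merge R3<->R2 -> R3=(0,0,0,0) R2=(0,0,0,0)
Op 7: inc R1 by 5 -> R1=(0,5,0,0) value=5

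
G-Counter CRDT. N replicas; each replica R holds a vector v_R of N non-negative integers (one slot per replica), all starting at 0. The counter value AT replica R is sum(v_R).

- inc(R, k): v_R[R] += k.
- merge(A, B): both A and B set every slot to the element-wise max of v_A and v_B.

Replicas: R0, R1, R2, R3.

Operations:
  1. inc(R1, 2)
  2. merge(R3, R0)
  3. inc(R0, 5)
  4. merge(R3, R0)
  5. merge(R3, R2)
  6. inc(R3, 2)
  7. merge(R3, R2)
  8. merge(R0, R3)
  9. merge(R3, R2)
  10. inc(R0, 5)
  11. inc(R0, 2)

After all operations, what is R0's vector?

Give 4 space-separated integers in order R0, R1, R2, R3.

Op 1: inc R1 by 2 -> R1=(0,2,0,0) value=2
Op 2: merge R3<->R0 -> R3=(0,0,0,0) R0=(0,0,0,0)
Op 3: inc R0 by 5 -> R0=(5,0,0,0) value=5
Op 4: merge R3<->R0 -> R3=(5,0,0,0) R0=(5,0,0,0)
Op 5: merge R3<->R2 -> R3=(5,0,0,0) R2=(5,0,0,0)
Op 6: inc R3 by 2 -> R3=(5,0,0,2) value=7
Op 7: merge R3<->R2 -> R3=(5,0,0,2) R2=(5,0,0,2)
Op 8: merge R0<->R3 -> R0=(5,0,0,2) R3=(5,0,0,2)
Op 9: merge R3<->R2 -> R3=(5,0,0,2) R2=(5,0,0,2)
Op 10: inc R0 by 5 -> R0=(10,0,0,2) value=12
Op 11: inc R0 by 2 -> R0=(12,0,0,2) value=14

Answer: 12 0 0 2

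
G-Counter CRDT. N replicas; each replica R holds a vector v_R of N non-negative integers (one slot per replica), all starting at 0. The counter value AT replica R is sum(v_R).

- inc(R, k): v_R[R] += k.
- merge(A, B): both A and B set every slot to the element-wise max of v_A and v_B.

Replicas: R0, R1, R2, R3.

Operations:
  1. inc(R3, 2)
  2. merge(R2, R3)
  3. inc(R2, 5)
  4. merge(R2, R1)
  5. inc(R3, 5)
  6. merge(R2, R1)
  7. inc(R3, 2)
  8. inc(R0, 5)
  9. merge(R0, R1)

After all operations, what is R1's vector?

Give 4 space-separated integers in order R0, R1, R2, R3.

Op 1: inc R3 by 2 -> R3=(0,0,0,2) value=2
Op 2: merge R2<->R3 -> R2=(0,0,0,2) R3=(0,0,0,2)
Op 3: inc R2 by 5 -> R2=(0,0,5,2) value=7
Op 4: merge R2<->R1 -> R2=(0,0,5,2) R1=(0,0,5,2)
Op 5: inc R3 by 5 -> R3=(0,0,0,7) value=7
Op 6: merge R2<->R1 -> R2=(0,0,5,2) R1=(0,0,5,2)
Op 7: inc R3 by 2 -> R3=(0,0,0,9) value=9
Op 8: inc R0 by 5 -> R0=(5,0,0,0) value=5
Op 9: merge R0<->R1 -> R0=(5,0,5,2) R1=(5,0,5,2)

Answer: 5 0 5 2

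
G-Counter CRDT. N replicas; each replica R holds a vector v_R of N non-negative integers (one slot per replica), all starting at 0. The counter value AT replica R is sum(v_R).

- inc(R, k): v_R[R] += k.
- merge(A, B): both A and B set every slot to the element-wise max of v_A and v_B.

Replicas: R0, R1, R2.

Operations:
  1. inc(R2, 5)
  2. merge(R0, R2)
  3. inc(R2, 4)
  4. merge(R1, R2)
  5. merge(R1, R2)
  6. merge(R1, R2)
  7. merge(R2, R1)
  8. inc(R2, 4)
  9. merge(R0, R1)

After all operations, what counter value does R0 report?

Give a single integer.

Answer: 9

Derivation:
Op 1: inc R2 by 5 -> R2=(0,0,5) value=5
Op 2: merge R0<->R2 -> R0=(0,0,5) R2=(0,0,5)
Op 3: inc R2 by 4 -> R2=(0,0,9) value=9
Op 4: merge R1<->R2 -> R1=(0,0,9) R2=(0,0,9)
Op 5: merge R1<->R2 -> R1=(0,0,9) R2=(0,0,9)
Op 6: merge R1<->R2 -> R1=(0,0,9) R2=(0,0,9)
Op 7: merge R2<->R1 -> R2=(0,0,9) R1=(0,0,9)
Op 8: inc R2 by 4 -> R2=(0,0,13) value=13
Op 9: merge R0<->R1 -> R0=(0,0,9) R1=(0,0,9)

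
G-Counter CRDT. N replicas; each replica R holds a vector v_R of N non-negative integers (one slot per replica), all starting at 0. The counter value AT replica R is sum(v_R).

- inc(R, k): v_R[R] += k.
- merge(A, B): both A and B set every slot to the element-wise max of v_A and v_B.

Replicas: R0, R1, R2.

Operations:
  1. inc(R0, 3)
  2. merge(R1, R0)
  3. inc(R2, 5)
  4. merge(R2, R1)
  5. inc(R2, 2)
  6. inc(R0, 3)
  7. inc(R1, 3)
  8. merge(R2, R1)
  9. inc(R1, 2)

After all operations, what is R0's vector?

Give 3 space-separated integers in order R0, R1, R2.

Answer: 6 0 0

Derivation:
Op 1: inc R0 by 3 -> R0=(3,0,0) value=3
Op 2: merge R1<->R0 -> R1=(3,0,0) R0=(3,0,0)
Op 3: inc R2 by 5 -> R2=(0,0,5) value=5
Op 4: merge R2<->R1 -> R2=(3,0,5) R1=(3,0,5)
Op 5: inc R2 by 2 -> R2=(3,0,7) value=10
Op 6: inc R0 by 3 -> R0=(6,0,0) value=6
Op 7: inc R1 by 3 -> R1=(3,3,5) value=11
Op 8: merge R2<->R1 -> R2=(3,3,7) R1=(3,3,7)
Op 9: inc R1 by 2 -> R1=(3,5,7) value=15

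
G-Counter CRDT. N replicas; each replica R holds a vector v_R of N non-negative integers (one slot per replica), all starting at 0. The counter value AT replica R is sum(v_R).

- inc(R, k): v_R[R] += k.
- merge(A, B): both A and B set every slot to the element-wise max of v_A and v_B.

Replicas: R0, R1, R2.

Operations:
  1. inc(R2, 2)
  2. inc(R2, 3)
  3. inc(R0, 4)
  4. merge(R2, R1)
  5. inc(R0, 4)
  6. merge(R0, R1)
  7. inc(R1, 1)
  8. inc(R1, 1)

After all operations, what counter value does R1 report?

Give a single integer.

Op 1: inc R2 by 2 -> R2=(0,0,2) value=2
Op 2: inc R2 by 3 -> R2=(0,0,5) value=5
Op 3: inc R0 by 4 -> R0=(4,0,0) value=4
Op 4: merge R2<->R1 -> R2=(0,0,5) R1=(0,0,5)
Op 5: inc R0 by 4 -> R0=(8,0,0) value=8
Op 6: merge R0<->R1 -> R0=(8,0,5) R1=(8,0,5)
Op 7: inc R1 by 1 -> R1=(8,1,5) value=14
Op 8: inc R1 by 1 -> R1=(8,2,5) value=15

Answer: 15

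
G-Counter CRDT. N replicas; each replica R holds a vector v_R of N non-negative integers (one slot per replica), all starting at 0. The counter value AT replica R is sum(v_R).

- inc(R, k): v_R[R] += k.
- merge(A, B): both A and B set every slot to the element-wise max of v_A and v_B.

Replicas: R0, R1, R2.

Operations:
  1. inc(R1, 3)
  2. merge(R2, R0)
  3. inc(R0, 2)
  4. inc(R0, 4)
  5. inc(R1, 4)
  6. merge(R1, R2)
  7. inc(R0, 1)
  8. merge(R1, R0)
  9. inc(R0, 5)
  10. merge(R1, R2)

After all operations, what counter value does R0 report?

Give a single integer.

Answer: 19

Derivation:
Op 1: inc R1 by 3 -> R1=(0,3,0) value=3
Op 2: merge R2<->R0 -> R2=(0,0,0) R0=(0,0,0)
Op 3: inc R0 by 2 -> R0=(2,0,0) value=2
Op 4: inc R0 by 4 -> R0=(6,0,0) value=6
Op 5: inc R1 by 4 -> R1=(0,7,0) value=7
Op 6: merge R1<->R2 -> R1=(0,7,0) R2=(0,7,0)
Op 7: inc R0 by 1 -> R0=(7,0,0) value=7
Op 8: merge R1<->R0 -> R1=(7,7,0) R0=(7,7,0)
Op 9: inc R0 by 5 -> R0=(12,7,0) value=19
Op 10: merge R1<->R2 -> R1=(7,7,0) R2=(7,7,0)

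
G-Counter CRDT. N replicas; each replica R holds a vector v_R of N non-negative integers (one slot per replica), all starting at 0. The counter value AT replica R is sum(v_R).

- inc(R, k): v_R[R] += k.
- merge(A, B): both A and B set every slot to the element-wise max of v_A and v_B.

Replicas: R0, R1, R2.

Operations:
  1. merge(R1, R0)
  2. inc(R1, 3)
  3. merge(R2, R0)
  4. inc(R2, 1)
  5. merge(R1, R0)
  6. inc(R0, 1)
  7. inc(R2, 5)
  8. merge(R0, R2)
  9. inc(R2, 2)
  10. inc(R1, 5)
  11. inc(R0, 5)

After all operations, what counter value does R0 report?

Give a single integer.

Op 1: merge R1<->R0 -> R1=(0,0,0) R0=(0,0,0)
Op 2: inc R1 by 3 -> R1=(0,3,0) value=3
Op 3: merge R2<->R0 -> R2=(0,0,0) R0=(0,0,0)
Op 4: inc R2 by 1 -> R2=(0,0,1) value=1
Op 5: merge R1<->R0 -> R1=(0,3,0) R0=(0,3,0)
Op 6: inc R0 by 1 -> R0=(1,3,0) value=4
Op 7: inc R2 by 5 -> R2=(0,0,6) value=6
Op 8: merge R0<->R2 -> R0=(1,3,6) R2=(1,3,6)
Op 9: inc R2 by 2 -> R2=(1,3,8) value=12
Op 10: inc R1 by 5 -> R1=(0,8,0) value=8
Op 11: inc R0 by 5 -> R0=(6,3,6) value=15

Answer: 15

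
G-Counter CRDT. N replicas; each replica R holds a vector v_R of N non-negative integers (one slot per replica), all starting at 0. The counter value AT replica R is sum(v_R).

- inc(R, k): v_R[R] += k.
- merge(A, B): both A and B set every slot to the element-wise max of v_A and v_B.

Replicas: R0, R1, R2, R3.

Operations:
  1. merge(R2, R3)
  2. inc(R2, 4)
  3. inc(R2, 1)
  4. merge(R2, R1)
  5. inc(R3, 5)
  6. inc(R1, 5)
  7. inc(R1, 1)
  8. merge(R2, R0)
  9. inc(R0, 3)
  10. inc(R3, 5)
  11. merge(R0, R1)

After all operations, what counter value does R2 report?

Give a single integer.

Op 1: merge R2<->R3 -> R2=(0,0,0,0) R3=(0,0,0,0)
Op 2: inc R2 by 4 -> R2=(0,0,4,0) value=4
Op 3: inc R2 by 1 -> R2=(0,0,5,0) value=5
Op 4: merge R2<->R1 -> R2=(0,0,5,0) R1=(0,0,5,0)
Op 5: inc R3 by 5 -> R3=(0,0,0,5) value=5
Op 6: inc R1 by 5 -> R1=(0,5,5,0) value=10
Op 7: inc R1 by 1 -> R1=(0,6,5,0) value=11
Op 8: merge R2<->R0 -> R2=(0,0,5,0) R0=(0,0,5,0)
Op 9: inc R0 by 3 -> R0=(3,0,5,0) value=8
Op 10: inc R3 by 5 -> R3=(0,0,0,10) value=10
Op 11: merge R0<->R1 -> R0=(3,6,5,0) R1=(3,6,5,0)

Answer: 5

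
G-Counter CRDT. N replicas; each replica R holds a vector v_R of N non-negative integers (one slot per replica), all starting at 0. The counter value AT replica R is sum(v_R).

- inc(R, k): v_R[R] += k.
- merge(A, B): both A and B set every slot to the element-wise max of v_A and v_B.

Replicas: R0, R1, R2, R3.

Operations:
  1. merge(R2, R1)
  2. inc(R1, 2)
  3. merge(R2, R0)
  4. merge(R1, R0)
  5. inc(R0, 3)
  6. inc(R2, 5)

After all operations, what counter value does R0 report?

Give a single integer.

Op 1: merge R2<->R1 -> R2=(0,0,0,0) R1=(0,0,0,0)
Op 2: inc R1 by 2 -> R1=(0,2,0,0) value=2
Op 3: merge R2<->R0 -> R2=(0,0,0,0) R0=(0,0,0,0)
Op 4: merge R1<->R0 -> R1=(0,2,0,0) R0=(0,2,0,0)
Op 5: inc R0 by 3 -> R0=(3,2,0,0) value=5
Op 6: inc R2 by 5 -> R2=(0,0,5,0) value=5

Answer: 5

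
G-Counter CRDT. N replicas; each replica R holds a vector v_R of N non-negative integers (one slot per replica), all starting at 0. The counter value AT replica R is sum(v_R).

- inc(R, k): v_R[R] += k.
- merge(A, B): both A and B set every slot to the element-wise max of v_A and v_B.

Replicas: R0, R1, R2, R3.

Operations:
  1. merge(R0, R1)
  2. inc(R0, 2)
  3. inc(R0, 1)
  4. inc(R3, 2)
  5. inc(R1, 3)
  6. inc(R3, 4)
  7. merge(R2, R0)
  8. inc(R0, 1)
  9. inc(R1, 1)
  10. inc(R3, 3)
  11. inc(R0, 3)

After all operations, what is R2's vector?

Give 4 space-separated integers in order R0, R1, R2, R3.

Answer: 3 0 0 0

Derivation:
Op 1: merge R0<->R1 -> R0=(0,0,0,0) R1=(0,0,0,0)
Op 2: inc R0 by 2 -> R0=(2,0,0,0) value=2
Op 3: inc R0 by 1 -> R0=(3,0,0,0) value=3
Op 4: inc R3 by 2 -> R3=(0,0,0,2) value=2
Op 5: inc R1 by 3 -> R1=(0,3,0,0) value=3
Op 6: inc R3 by 4 -> R3=(0,0,0,6) value=6
Op 7: merge R2<->R0 -> R2=(3,0,0,0) R0=(3,0,0,0)
Op 8: inc R0 by 1 -> R0=(4,0,0,0) value=4
Op 9: inc R1 by 1 -> R1=(0,4,0,0) value=4
Op 10: inc R3 by 3 -> R3=(0,0,0,9) value=9
Op 11: inc R0 by 3 -> R0=(7,0,0,0) value=7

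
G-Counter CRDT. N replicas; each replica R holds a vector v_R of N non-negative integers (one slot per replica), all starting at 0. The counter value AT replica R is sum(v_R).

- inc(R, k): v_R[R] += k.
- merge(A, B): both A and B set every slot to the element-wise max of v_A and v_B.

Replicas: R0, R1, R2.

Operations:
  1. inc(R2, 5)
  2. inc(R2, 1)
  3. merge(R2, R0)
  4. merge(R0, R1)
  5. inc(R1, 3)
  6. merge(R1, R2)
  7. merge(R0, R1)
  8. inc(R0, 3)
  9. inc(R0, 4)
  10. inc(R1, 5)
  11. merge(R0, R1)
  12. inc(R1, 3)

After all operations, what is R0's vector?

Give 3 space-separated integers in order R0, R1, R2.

Answer: 7 8 6

Derivation:
Op 1: inc R2 by 5 -> R2=(0,0,5) value=5
Op 2: inc R2 by 1 -> R2=(0,0,6) value=6
Op 3: merge R2<->R0 -> R2=(0,0,6) R0=(0,0,6)
Op 4: merge R0<->R1 -> R0=(0,0,6) R1=(0,0,6)
Op 5: inc R1 by 3 -> R1=(0,3,6) value=9
Op 6: merge R1<->R2 -> R1=(0,3,6) R2=(0,3,6)
Op 7: merge R0<->R1 -> R0=(0,3,6) R1=(0,3,6)
Op 8: inc R0 by 3 -> R0=(3,3,6) value=12
Op 9: inc R0 by 4 -> R0=(7,3,6) value=16
Op 10: inc R1 by 5 -> R1=(0,8,6) value=14
Op 11: merge R0<->R1 -> R0=(7,8,6) R1=(7,8,6)
Op 12: inc R1 by 3 -> R1=(7,11,6) value=24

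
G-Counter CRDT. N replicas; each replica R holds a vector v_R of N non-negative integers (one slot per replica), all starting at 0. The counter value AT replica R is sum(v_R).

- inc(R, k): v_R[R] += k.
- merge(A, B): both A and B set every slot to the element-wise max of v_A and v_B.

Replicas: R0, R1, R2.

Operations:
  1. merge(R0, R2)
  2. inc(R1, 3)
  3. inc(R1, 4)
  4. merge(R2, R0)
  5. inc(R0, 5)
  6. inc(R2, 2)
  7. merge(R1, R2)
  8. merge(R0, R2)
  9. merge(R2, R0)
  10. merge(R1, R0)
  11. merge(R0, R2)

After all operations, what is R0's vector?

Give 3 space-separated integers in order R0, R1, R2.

Op 1: merge R0<->R2 -> R0=(0,0,0) R2=(0,0,0)
Op 2: inc R1 by 3 -> R1=(0,3,0) value=3
Op 3: inc R1 by 4 -> R1=(0,7,0) value=7
Op 4: merge R2<->R0 -> R2=(0,0,0) R0=(0,0,0)
Op 5: inc R0 by 5 -> R0=(5,0,0) value=5
Op 6: inc R2 by 2 -> R2=(0,0,2) value=2
Op 7: merge R1<->R2 -> R1=(0,7,2) R2=(0,7,2)
Op 8: merge R0<->R2 -> R0=(5,7,2) R2=(5,7,2)
Op 9: merge R2<->R0 -> R2=(5,7,2) R0=(5,7,2)
Op 10: merge R1<->R0 -> R1=(5,7,2) R0=(5,7,2)
Op 11: merge R0<->R2 -> R0=(5,7,2) R2=(5,7,2)

Answer: 5 7 2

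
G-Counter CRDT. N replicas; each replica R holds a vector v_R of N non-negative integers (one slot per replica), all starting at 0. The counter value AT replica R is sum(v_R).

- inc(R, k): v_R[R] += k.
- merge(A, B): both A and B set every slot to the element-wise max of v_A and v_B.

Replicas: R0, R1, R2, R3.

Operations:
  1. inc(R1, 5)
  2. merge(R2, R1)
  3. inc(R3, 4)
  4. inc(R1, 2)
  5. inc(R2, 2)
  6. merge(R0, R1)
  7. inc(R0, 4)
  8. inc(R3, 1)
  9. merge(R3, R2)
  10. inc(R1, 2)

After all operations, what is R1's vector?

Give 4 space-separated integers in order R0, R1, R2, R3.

Op 1: inc R1 by 5 -> R1=(0,5,0,0) value=5
Op 2: merge R2<->R1 -> R2=(0,5,0,0) R1=(0,5,0,0)
Op 3: inc R3 by 4 -> R3=(0,0,0,4) value=4
Op 4: inc R1 by 2 -> R1=(0,7,0,0) value=7
Op 5: inc R2 by 2 -> R2=(0,5,2,0) value=7
Op 6: merge R0<->R1 -> R0=(0,7,0,0) R1=(0,7,0,0)
Op 7: inc R0 by 4 -> R0=(4,7,0,0) value=11
Op 8: inc R3 by 1 -> R3=(0,0,0,5) value=5
Op 9: merge R3<->R2 -> R3=(0,5,2,5) R2=(0,5,2,5)
Op 10: inc R1 by 2 -> R1=(0,9,0,0) value=9

Answer: 0 9 0 0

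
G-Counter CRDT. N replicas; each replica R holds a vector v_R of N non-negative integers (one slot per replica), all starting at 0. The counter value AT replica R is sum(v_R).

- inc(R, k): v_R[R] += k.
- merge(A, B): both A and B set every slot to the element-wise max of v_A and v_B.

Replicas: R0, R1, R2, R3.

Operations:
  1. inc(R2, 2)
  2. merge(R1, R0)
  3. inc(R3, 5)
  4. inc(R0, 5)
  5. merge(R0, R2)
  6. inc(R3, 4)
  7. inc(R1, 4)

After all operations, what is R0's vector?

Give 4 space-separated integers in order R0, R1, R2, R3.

Answer: 5 0 2 0

Derivation:
Op 1: inc R2 by 2 -> R2=(0,0,2,0) value=2
Op 2: merge R1<->R0 -> R1=(0,0,0,0) R0=(0,0,0,0)
Op 3: inc R3 by 5 -> R3=(0,0,0,5) value=5
Op 4: inc R0 by 5 -> R0=(5,0,0,0) value=5
Op 5: merge R0<->R2 -> R0=(5,0,2,0) R2=(5,0,2,0)
Op 6: inc R3 by 4 -> R3=(0,0,0,9) value=9
Op 7: inc R1 by 4 -> R1=(0,4,0,0) value=4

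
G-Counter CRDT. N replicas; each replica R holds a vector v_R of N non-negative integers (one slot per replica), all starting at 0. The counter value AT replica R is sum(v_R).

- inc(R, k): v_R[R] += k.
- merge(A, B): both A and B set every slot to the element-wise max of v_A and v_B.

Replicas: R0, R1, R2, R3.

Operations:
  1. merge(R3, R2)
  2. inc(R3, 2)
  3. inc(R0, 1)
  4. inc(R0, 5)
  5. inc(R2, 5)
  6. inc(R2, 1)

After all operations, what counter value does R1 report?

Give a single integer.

Answer: 0

Derivation:
Op 1: merge R3<->R2 -> R3=(0,0,0,0) R2=(0,0,0,0)
Op 2: inc R3 by 2 -> R3=(0,0,0,2) value=2
Op 3: inc R0 by 1 -> R0=(1,0,0,0) value=1
Op 4: inc R0 by 5 -> R0=(6,0,0,0) value=6
Op 5: inc R2 by 5 -> R2=(0,0,5,0) value=5
Op 6: inc R2 by 1 -> R2=(0,0,6,0) value=6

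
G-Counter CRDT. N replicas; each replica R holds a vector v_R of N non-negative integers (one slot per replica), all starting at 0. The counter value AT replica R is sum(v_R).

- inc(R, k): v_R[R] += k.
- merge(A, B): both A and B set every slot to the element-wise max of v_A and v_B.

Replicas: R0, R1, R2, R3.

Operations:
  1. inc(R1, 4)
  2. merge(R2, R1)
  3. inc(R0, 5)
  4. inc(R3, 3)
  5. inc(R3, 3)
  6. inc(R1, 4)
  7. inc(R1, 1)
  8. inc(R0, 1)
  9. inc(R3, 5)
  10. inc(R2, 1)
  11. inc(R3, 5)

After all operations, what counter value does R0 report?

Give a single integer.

Answer: 6

Derivation:
Op 1: inc R1 by 4 -> R1=(0,4,0,0) value=4
Op 2: merge R2<->R1 -> R2=(0,4,0,0) R1=(0,4,0,0)
Op 3: inc R0 by 5 -> R0=(5,0,0,0) value=5
Op 4: inc R3 by 3 -> R3=(0,0,0,3) value=3
Op 5: inc R3 by 3 -> R3=(0,0,0,6) value=6
Op 6: inc R1 by 4 -> R1=(0,8,0,0) value=8
Op 7: inc R1 by 1 -> R1=(0,9,0,0) value=9
Op 8: inc R0 by 1 -> R0=(6,0,0,0) value=6
Op 9: inc R3 by 5 -> R3=(0,0,0,11) value=11
Op 10: inc R2 by 1 -> R2=(0,4,1,0) value=5
Op 11: inc R3 by 5 -> R3=(0,0,0,16) value=16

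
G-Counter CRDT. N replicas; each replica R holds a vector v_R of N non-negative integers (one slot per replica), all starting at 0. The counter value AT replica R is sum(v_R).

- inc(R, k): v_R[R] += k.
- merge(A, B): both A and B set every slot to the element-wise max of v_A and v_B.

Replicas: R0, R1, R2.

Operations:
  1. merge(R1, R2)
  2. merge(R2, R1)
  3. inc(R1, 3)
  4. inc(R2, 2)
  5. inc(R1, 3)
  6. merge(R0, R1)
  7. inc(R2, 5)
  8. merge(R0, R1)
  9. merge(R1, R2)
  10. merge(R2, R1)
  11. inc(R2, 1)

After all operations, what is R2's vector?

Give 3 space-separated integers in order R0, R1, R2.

Op 1: merge R1<->R2 -> R1=(0,0,0) R2=(0,0,0)
Op 2: merge R2<->R1 -> R2=(0,0,0) R1=(0,0,0)
Op 3: inc R1 by 3 -> R1=(0,3,0) value=3
Op 4: inc R2 by 2 -> R2=(0,0,2) value=2
Op 5: inc R1 by 3 -> R1=(0,6,0) value=6
Op 6: merge R0<->R1 -> R0=(0,6,0) R1=(0,6,0)
Op 7: inc R2 by 5 -> R2=(0,0,7) value=7
Op 8: merge R0<->R1 -> R0=(0,6,0) R1=(0,6,0)
Op 9: merge R1<->R2 -> R1=(0,6,7) R2=(0,6,7)
Op 10: merge R2<->R1 -> R2=(0,6,7) R1=(0,6,7)
Op 11: inc R2 by 1 -> R2=(0,6,8) value=14

Answer: 0 6 8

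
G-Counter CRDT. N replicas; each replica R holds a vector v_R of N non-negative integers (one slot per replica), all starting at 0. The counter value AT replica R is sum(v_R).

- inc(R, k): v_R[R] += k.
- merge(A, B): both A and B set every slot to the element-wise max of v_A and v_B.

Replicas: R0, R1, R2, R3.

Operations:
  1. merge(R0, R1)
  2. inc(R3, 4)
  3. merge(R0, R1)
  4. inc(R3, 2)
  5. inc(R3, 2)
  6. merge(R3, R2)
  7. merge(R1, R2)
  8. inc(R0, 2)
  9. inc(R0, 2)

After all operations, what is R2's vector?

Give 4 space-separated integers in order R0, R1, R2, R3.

Op 1: merge R0<->R1 -> R0=(0,0,0,0) R1=(0,0,0,0)
Op 2: inc R3 by 4 -> R3=(0,0,0,4) value=4
Op 3: merge R0<->R1 -> R0=(0,0,0,0) R1=(0,0,0,0)
Op 4: inc R3 by 2 -> R3=(0,0,0,6) value=6
Op 5: inc R3 by 2 -> R3=(0,0,0,8) value=8
Op 6: merge R3<->R2 -> R3=(0,0,0,8) R2=(0,0,0,8)
Op 7: merge R1<->R2 -> R1=(0,0,0,8) R2=(0,0,0,8)
Op 8: inc R0 by 2 -> R0=(2,0,0,0) value=2
Op 9: inc R0 by 2 -> R0=(4,0,0,0) value=4

Answer: 0 0 0 8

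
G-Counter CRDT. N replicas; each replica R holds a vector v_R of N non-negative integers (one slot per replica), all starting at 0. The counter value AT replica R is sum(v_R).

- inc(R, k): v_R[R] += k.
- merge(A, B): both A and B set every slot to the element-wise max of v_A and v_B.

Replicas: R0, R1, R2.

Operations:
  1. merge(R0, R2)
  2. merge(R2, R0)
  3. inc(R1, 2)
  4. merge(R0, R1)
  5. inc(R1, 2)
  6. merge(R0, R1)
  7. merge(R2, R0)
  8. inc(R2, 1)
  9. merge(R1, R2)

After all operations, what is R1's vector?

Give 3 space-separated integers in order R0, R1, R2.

Op 1: merge R0<->R2 -> R0=(0,0,0) R2=(0,0,0)
Op 2: merge R2<->R0 -> R2=(0,0,0) R0=(0,0,0)
Op 3: inc R1 by 2 -> R1=(0,2,0) value=2
Op 4: merge R0<->R1 -> R0=(0,2,0) R1=(0,2,0)
Op 5: inc R1 by 2 -> R1=(0,4,0) value=4
Op 6: merge R0<->R1 -> R0=(0,4,0) R1=(0,4,0)
Op 7: merge R2<->R0 -> R2=(0,4,0) R0=(0,4,0)
Op 8: inc R2 by 1 -> R2=(0,4,1) value=5
Op 9: merge R1<->R2 -> R1=(0,4,1) R2=(0,4,1)

Answer: 0 4 1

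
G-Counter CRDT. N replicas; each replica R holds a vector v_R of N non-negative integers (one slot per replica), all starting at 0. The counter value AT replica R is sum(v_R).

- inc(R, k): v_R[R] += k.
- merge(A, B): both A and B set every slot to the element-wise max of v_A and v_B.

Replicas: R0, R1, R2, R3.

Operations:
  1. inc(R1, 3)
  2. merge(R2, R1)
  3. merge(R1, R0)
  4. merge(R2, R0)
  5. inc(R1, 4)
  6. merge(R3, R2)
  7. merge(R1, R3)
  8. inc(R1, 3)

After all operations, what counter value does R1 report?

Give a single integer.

Op 1: inc R1 by 3 -> R1=(0,3,0,0) value=3
Op 2: merge R2<->R1 -> R2=(0,3,0,0) R1=(0,3,0,0)
Op 3: merge R1<->R0 -> R1=(0,3,0,0) R0=(0,3,0,0)
Op 4: merge R2<->R0 -> R2=(0,3,0,0) R0=(0,3,0,0)
Op 5: inc R1 by 4 -> R1=(0,7,0,0) value=7
Op 6: merge R3<->R2 -> R3=(0,3,0,0) R2=(0,3,0,0)
Op 7: merge R1<->R3 -> R1=(0,7,0,0) R3=(0,7,0,0)
Op 8: inc R1 by 3 -> R1=(0,10,0,0) value=10

Answer: 10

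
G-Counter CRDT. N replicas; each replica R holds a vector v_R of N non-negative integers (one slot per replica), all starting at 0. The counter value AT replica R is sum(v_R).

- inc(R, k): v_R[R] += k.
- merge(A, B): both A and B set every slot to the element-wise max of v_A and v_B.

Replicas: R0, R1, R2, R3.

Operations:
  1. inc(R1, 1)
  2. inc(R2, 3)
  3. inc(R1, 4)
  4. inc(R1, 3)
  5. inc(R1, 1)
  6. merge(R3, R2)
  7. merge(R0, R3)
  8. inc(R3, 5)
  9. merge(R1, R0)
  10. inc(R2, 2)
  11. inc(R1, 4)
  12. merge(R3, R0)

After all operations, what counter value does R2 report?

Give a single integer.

Answer: 5

Derivation:
Op 1: inc R1 by 1 -> R1=(0,1,0,0) value=1
Op 2: inc R2 by 3 -> R2=(0,0,3,0) value=3
Op 3: inc R1 by 4 -> R1=(0,5,0,0) value=5
Op 4: inc R1 by 3 -> R1=(0,8,0,0) value=8
Op 5: inc R1 by 1 -> R1=(0,9,0,0) value=9
Op 6: merge R3<->R2 -> R3=(0,0,3,0) R2=(0,0,3,0)
Op 7: merge R0<->R3 -> R0=(0,0,3,0) R3=(0,0,3,0)
Op 8: inc R3 by 5 -> R3=(0,0,3,5) value=8
Op 9: merge R1<->R0 -> R1=(0,9,3,0) R0=(0,9,3,0)
Op 10: inc R2 by 2 -> R2=(0,0,5,0) value=5
Op 11: inc R1 by 4 -> R1=(0,13,3,0) value=16
Op 12: merge R3<->R0 -> R3=(0,9,3,5) R0=(0,9,3,5)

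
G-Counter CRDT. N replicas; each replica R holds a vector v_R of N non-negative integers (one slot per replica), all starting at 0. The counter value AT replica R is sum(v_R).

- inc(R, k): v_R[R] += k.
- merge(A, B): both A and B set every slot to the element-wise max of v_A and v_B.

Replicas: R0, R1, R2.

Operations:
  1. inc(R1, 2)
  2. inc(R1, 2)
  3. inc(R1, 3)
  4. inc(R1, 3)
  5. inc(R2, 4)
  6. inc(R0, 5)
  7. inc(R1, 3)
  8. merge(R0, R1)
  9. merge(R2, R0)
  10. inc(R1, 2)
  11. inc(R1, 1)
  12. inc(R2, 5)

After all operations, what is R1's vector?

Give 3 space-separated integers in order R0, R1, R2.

Answer: 5 16 0

Derivation:
Op 1: inc R1 by 2 -> R1=(0,2,0) value=2
Op 2: inc R1 by 2 -> R1=(0,4,0) value=4
Op 3: inc R1 by 3 -> R1=(0,7,0) value=7
Op 4: inc R1 by 3 -> R1=(0,10,0) value=10
Op 5: inc R2 by 4 -> R2=(0,0,4) value=4
Op 6: inc R0 by 5 -> R0=(5,0,0) value=5
Op 7: inc R1 by 3 -> R1=(0,13,0) value=13
Op 8: merge R0<->R1 -> R0=(5,13,0) R1=(5,13,0)
Op 9: merge R2<->R0 -> R2=(5,13,4) R0=(5,13,4)
Op 10: inc R1 by 2 -> R1=(5,15,0) value=20
Op 11: inc R1 by 1 -> R1=(5,16,0) value=21
Op 12: inc R2 by 5 -> R2=(5,13,9) value=27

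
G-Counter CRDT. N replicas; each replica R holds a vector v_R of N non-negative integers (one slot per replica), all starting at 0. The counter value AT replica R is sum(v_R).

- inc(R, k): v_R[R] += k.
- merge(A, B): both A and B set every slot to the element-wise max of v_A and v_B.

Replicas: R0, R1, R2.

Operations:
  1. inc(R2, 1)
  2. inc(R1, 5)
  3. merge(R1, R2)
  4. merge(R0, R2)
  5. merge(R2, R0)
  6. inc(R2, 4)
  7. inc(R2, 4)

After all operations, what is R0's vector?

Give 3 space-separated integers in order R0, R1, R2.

Op 1: inc R2 by 1 -> R2=(0,0,1) value=1
Op 2: inc R1 by 5 -> R1=(0,5,0) value=5
Op 3: merge R1<->R2 -> R1=(0,5,1) R2=(0,5,1)
Op 4: merge R0<->R2 -> R0=(0,5,1) R2=(0,5,1)
Op 5: merge R2<->R0 -> R2=(0,5,1) R0=(0,5,1)
Op 6: inc R2 by 4 -> R2=(0,5,5) value=10
Op 7: inc R2 by 4 -> R2=(0,5,9) value=14

Answer: 0 5 1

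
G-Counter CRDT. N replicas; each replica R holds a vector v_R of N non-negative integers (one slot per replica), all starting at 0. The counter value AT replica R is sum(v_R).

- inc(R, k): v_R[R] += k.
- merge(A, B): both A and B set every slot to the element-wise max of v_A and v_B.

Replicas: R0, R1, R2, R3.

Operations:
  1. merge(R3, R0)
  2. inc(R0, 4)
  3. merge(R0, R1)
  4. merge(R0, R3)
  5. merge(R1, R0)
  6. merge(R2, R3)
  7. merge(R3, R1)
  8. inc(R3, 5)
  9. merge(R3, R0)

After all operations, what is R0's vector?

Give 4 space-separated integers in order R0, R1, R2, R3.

Answer: 4 0 0 5

Derivation:
Op 1: merge R3<->R0 -> R3=(0,0,0,0) R0=(0,0,0,0)
Op 2: inc R0 by 4 -> R0=(4,0,0,0) value=4
Op 3: merge R0<->R1 -> R0=(4,0,0,0) R1=(4,0,0,0)
Op 4: merge R0<->R3 -> R0=(4,0,0,0) R3=(4,0,0,0)
Op 5: merge R1<->R0 -> R1=(4,0,0,0) R0=(4,0,0,0)
Op 6: merge R2<->R3 -> R2=(4,0,0,0) R3=(4,0,0,0)
Op 7: merge R3<->R1 -> R3=(4,0,0,0) R1=(4,0,0,0)
Op 8: inc R3 by 5 -> R3=(4,0,0,5) value=9
Op 9: merge R3<->R0 -> R3=(4,0,0,5) R0=(4,0,0,5)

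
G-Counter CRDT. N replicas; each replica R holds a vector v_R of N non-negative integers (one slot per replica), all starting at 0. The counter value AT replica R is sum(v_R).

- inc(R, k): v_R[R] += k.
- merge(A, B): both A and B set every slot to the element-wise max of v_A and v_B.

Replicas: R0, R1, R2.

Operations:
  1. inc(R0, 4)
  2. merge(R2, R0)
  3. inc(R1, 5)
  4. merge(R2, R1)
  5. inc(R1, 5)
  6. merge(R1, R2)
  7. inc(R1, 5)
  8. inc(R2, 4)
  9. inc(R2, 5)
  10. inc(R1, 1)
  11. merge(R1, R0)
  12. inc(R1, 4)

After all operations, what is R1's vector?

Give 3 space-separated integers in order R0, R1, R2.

Answer: 4 20 0

Derivation:
Op 1: inc R0 by 4 -> R0=(4,0,0) value=4
Op 2: merge R2<->R0 -> R2=(4,0,0) R0=(4,0,0)
Op 3: inc R1 by 5 -> R1=(0,5,0) value=5
Op 4: merge R2<->R1 -> R2=(4,5,0) R1=(4,5,0)
Op 5: inc R1 by 5 -> R1=(4,10,0) value=14
Op 6: merge R1<->R2 -> R1=(4,10,0) R2=(4,10,0)
Op 7: inc R1 by 5 -> R1=(4,15,0) value=19
Op 8: inc R2 by 4 -> R2=(4,10,4) value=18
Op 9: inc R2 by 5 -> R2=(4,10,9) value=23
Op 10: inc R1 by 1 -> R1=(4,16,0) value=20
Op 11: merge R1<->R0 -> R1=(4,16,0) R0=(4,16,0)
Op 12: inc R1 by 4 -> R1=(4,20,0) value=24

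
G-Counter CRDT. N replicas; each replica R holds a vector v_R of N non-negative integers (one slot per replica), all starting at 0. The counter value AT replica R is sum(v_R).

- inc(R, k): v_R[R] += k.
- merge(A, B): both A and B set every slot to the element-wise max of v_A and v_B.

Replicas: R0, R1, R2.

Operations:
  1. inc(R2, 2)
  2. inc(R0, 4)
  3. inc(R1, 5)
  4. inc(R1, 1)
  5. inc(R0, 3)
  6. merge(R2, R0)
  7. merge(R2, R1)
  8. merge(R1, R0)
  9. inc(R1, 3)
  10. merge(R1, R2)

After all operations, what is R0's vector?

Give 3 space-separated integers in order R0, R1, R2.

Answer: 7 6 2

Derivation:
Op 1: inc R2 by 2 -> R2=(0,0,2) value=2
Op 2: inc R0 by 4 -> R0=(4,0,0) value=4
Op 3: inc R1 by 5 -> R1=(0,5,0) value=5
Op 4: inc R1 by 1 -> R1=(0,6,0) value=6
Op 5: inc R0 by 3 -> R0=(7,0,0) value=7
Op 6: merge R2<->R0 -> R2=(7,0,2) R0=(7,0,2)
Op 7: merge R2<->R1 -> R2=(7,6,2) R1=(7,6,2)
Op 8: merge R1<->R0 -> R1=(7,6,2) R0=(7,6,2)
Op 9: inc R1 by 3 -> R1=(7,9,2) value=18
Op 10: merge R1<->R2 -> R1=(7,9,2) R2=(7,9,2)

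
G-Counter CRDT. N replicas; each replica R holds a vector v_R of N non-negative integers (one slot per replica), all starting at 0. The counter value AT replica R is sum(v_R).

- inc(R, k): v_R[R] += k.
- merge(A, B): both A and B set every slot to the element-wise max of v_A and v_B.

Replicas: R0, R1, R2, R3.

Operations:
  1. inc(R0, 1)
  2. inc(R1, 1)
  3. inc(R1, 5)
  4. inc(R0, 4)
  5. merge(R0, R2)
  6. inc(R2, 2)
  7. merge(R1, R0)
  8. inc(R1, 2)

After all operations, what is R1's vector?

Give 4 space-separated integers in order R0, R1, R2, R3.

Answer: 5 8 0 0

Derivation:
Op 1: inc R0 by 1 -> R0=(1,0,0,0) value=1
Op 2: inc R1 by 1 -> R1=(0,1,0,0) value=1
Op 3: inc R1 by 5 -> R1=(0,6,0,0) value=6
Op 4: inc R0 by 4 -> R0=(5,0,0,0) value=5
Op 5: merge R0<->R2 -> R0=(5,0,0,0) R2=(5,0,0,0)
Op 6: inc R2 by 2 -> R2=(5,0,2,0) value=7
Op 7: merge R1<->R0 -> R1=(5,6,0,0) R0=(5,6,0,0)
Op 8: inc R1 by 2 -> R1=(5,8,0,0) value=13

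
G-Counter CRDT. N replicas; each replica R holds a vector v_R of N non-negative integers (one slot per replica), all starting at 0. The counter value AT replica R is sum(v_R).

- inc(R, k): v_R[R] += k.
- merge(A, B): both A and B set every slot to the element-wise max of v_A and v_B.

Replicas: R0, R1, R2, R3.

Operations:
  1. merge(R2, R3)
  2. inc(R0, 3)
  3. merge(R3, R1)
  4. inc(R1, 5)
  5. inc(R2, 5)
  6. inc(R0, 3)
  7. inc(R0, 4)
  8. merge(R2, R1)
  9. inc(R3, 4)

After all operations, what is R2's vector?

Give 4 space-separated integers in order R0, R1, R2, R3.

Answer: 0 5 5 0

Derivation:
Op 1: merge R2<->R3 -> R2=(0,0,0,0) R3=(0,0,0,0)
Op 2: inc R0 by 3 -> R0=(3,0,0,0) value=3
Op 3: merge R3<->R1 -> R3=(0,0,0,0) R1=(0,0,0,0)
Op 4: inc R1 by 5 -> R1=(0,5,0,0) value=5
Op 5: inc R2 by 5 -> R2=(0,0,5,0) value=5
Op 6: inc R0 by 3 -> R0=(6,0,0,0) value=6
Op 7: inc R0 by 4 -> R0=(10,0,0,0) value=10
Op 8: merge R2<->R1 -> R2=(0,5,5,0) R1=(0,5,5,0)
Op 9: inc R3 by 4 -> R3=(0,0,0,4) value=4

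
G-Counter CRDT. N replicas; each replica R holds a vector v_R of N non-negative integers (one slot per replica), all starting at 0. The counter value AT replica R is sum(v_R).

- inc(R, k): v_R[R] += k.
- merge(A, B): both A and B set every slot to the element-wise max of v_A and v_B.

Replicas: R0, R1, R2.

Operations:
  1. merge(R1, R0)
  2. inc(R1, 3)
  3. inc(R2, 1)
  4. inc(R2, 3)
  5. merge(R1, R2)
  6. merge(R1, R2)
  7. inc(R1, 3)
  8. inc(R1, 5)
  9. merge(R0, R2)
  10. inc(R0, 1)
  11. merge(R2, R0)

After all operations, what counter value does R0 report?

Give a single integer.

Answer: 8

Derivation:
Op 1: merge R1<->R0 -> R1=(0,0,0) R0=(0,0,0)
Op 2: inc R1 by 3 -> R1=(0,3,0) value=3
Op 3: inc R2 by 1 -> R2=(0,0,1) value=1
Op 4: inc R2 by 3 -> R2=(0,0,4) value=4
Op 5: merge R1<->R2 -> R1=(0,3,4) R2=(0,3,4)
Op 6: merge R1<->R2 -> R1=(0,3,4) R2=(0,3,4)
Op 7: inc R1 by 3 -> R1=(0,6,4) value=10
Op 8: inc R1 by 5 -> R1=(0,11,4) value=15
Op 9: merge R0<->R2 -> R0=(0,3,4) R2=(0,3,4)
Op 10: inc R0 by 1 -> R0=(1,3,4) value=8
Op 11: merge R2<->R0 -> R2=(1,3,4) R0=(1,3,4)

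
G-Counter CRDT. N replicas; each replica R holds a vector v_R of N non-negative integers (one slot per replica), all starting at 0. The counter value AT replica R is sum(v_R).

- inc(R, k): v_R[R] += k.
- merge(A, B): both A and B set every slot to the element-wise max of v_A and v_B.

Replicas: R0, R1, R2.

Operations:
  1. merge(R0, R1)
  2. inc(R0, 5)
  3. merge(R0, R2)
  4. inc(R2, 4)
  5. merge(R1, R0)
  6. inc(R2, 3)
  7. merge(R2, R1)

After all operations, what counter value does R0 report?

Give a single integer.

Answer: 5

Derivation:
Op 1: merge R0<->R1 -> R0=(0,0,0) R1=(0,0,0)
Op 2: inc R0 by 5 -> R0=(5,0,0) value=5
Op 3: merge R0<->R2 -> R0=(5,0,0) R2=(5,0,0)
Op 4: inc R2 by 4 -> R2=(5,0,4) value=9
Op 5: merge R1<->R0 -> R1=(5,0,0) R0=(5,0,0)
Op 6: inc R2 by 3 -> R2=(5,0,7) value=12
Op 7: merge R2<->R1 -> R2=(5,0,7) R1=(5,0,7)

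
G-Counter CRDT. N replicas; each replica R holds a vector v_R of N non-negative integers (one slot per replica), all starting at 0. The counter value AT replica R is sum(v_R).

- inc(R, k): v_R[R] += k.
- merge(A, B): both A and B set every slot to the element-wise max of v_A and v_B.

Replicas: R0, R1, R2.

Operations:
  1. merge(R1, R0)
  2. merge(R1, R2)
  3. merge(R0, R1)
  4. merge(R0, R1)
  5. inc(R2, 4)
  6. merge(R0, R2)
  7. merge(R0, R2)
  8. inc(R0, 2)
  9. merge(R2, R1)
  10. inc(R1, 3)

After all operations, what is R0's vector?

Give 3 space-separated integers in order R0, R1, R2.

Answer: 2 0 4

Derivation:
Op 1: merge R1<->R0 -> R1=(0,0,0) R0=(0,0,0)
Op 2: merge R1<->R2 -> R1=(0,0,0) R2=(0,0,0)
Op 3: merge R0<->R1 -> R0=(0,0,0) R1=(0,0,0)
Op 4: merge R0<->R1 -> R0=(0,0,0) R1=(0,0,0)
Op 5: inc R2 by 4 -> R2=(0,0,4) value=4
Op 6: merge R0<->R2 -> R0=(0,0,4) R2=(0,0,4)
Op 7: merge R0<->R2 -> R0=(0,0,4) R2=(0,0,4)
Op 8: inc R0 by 2 -> R0=(2,0,4) value=6
Op 9: merge R2<->R1 -> R2=(0,0,4) R1=(0,0,4)
Op 10: inc R1 by 3 -> R1=(0,3,4) value=7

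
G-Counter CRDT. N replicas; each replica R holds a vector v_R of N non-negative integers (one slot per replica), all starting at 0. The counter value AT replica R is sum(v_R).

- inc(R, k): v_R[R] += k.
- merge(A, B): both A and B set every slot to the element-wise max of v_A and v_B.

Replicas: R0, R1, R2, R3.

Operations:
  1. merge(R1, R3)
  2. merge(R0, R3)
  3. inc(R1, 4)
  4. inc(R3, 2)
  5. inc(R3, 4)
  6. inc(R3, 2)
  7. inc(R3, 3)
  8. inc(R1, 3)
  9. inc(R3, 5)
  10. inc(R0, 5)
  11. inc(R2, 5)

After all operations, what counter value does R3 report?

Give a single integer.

Op 1: merge R1<->R3 -> R1=(0,0,0,0) R3=(0,0,0,0)
Op 2: merge R0<->R3 -> R0=(0,0,0,0) R3=(0,0,0,0)
Op 3: inc R1 by 4 -> R1=(0,4,0,0) value=4
Op 4: inc R3 by 2 -> R3=(0,0,0,2) value=2
Op 5: inc R3 by 4 -> R3=(0,0,0,6) value=6
Op 6: inc R3 by 2 -> R3=(0,0,0,8) value=8
Op 7: inc R3 by 3 -> R3=(0,0,0,11) value=11
Op 8: inc R1 by 3 -> R1=(0,7,0,0) value=7
Op 9: inc R3 by 5 -> R3=(0,0,0,16) value=16
Op 10: inc R0 by 5 -> R0=(5,0,0,0) value=5
Op 11: inc R2 by 5 -> R2=(0,0,5,0) value=5

Answer: 16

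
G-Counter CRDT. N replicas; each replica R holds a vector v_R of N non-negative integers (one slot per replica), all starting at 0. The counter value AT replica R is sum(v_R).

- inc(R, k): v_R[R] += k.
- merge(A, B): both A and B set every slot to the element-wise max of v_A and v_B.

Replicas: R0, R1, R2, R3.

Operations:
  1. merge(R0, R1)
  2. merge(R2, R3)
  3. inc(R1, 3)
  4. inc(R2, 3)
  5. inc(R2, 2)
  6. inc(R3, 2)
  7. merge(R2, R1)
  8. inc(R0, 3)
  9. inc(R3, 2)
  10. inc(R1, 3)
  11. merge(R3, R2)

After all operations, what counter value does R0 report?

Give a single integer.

Op 1: merge R0<->R1 -> R0=(0,0,0,0) R1=(0,0,0,0)
Op 2: merge R2<->R3 -> R2=(0,0,0,0) R3=(0,0,0,0)
Op 3: inc R1 by 3 -> R1=(0,3,0,0) value=3
Op 4: inc R2 by 3 -> R2=(0,0,3,0) value=3
Op 5: inc R2 by 2 -> R2=(0,0,5,0) value=5
Op 6: inc R3 by 2 -> R3=(0,0,0,2) value=2
Op 7: merge R2<->R1 -> R2=(0,3,5,0) R1=(0,3,5,0)
Op 8: inc R0 by 3 -> R0=(3,0,0,0) value=3
Op 9: inc R3 by 2 -> R3=(0,0,0,4) value=4
Op 10: inc R1 by 3 -> R1=(0,6,5,0) value=11
Op 11: merge R3<->R2 -> R3=(0,3,5,4) R2=(0,3,5,4)

Answer: 3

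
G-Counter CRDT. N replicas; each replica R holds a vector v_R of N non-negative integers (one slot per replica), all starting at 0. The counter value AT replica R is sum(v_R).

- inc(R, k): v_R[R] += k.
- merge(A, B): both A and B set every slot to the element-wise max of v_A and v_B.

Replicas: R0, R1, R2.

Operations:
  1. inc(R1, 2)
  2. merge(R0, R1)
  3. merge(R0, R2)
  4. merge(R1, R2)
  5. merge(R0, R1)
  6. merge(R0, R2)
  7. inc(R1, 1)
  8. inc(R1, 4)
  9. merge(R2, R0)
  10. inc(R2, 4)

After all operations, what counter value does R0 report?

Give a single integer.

Op 1: inc R1 by 2 -> R1=(0,2,0) value=2
Op 2: merge R0<->R1 -> R0=(0,2,0) R1=(0,2,0)
Op 3: merge R0<->R2 -> R0=(0,2,0) R2=(0,2,0)
Op 4: merge R1<->R2 -> R1=(0,2,0) R2=(0,2,0)
Op 5: merge R0<->R1 -> R0=(0,2,0) R1=(0,2,0)
Op 6: merge R0<->R2 -> R0=(0,2,0) R2=(0,2,0)
Op 7: inc R1 by 1 -> R1=(0,3,0) value=3
Op 8: inc R1 by 4 -> R1=(0,7,0) value=7
Op 9: merge R2<->R0 -> R2=(0,2,0) R0=(0,2,0)
Op 10: inc R2 by 4 -> R2=(0,2,4) value=6

Answer: 2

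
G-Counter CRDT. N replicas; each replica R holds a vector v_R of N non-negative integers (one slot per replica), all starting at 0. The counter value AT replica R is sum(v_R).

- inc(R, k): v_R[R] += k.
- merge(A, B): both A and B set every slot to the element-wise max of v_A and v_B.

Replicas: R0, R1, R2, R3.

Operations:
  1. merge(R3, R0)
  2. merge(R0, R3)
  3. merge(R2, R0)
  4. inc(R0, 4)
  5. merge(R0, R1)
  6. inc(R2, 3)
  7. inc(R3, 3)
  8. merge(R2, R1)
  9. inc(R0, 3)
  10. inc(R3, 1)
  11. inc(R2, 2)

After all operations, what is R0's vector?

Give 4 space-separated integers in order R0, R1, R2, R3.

Op 1: merge R3<->R0 -> R3=(0,0,0,0) R0=(0,0,0,0)
Op 2: merge R0<->R3 -> R0=(0,0,0,0) R3=(0,0,0,0)
Op 3: merge R2<->R0 -> R2=(0,0,0,0) R0=(0,0,0,0)
Op 4: inc R0 by 4 -> R0=(4,0,0,0) value=4
Op 5: merge R0<->R1 -> R0=(4,0,0,0) R1=(4,0,0,0)
Op 6: inc R2 by 3 -> R2=(0,0,3,0) value=3
Op 7: inc R3 by 3 -> R3=(0,0,0,3) value=3
Op 8: merge R2<->R1 -> R2=(4,0,3,0) R1=(4,0,3,0)
Op 9: inc R0 by 3 -> R0=(7,0,0,0) value=7
Op 10: inc R3 by 1 -> R3=(0,0,0,4) value=4
Op 11: inc R2 by 2 -> R2=(4,0,5,0) value=9

Answer: 7 0 0 0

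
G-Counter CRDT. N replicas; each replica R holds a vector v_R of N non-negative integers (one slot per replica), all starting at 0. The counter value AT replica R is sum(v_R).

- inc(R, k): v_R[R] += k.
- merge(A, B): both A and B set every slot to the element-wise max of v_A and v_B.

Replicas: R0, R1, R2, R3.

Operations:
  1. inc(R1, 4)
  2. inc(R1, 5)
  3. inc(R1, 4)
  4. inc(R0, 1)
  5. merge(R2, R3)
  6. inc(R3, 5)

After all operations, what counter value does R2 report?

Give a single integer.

Answer: 0

Derivation:
Op 1: inc R1 by 4 -> R1=(0,4,0,0) value=4
Op 2: inc R1 by 5 -> R1=(0,9,0,0) value=9
Op 3: inc R1 by 4 -> R1=(0,13,0,0) value=13
Op 4: inc R0 by 1 -> R0=(1,0,0,0) value=1
Op 5: merge R2<->R3 -> R2=(0,0,0,0) R3=(0,0,0,0)
Op 6: inc R3 by 5 -> R3=(0,0,0,5) value=5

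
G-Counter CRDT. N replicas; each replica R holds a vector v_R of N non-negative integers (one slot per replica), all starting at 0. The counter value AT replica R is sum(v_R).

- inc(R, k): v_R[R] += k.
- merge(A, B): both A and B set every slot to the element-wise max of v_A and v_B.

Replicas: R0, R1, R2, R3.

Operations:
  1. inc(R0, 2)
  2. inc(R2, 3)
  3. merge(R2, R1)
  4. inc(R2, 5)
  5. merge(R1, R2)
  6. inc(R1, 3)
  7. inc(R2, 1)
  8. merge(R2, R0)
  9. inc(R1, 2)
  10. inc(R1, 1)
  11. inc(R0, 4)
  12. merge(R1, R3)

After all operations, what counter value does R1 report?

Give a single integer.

Op 1: inc R0 by 2 -> R0=(2,0,0,0) value=2
Op 2: inc R2 by 3 -> R2=(0,0,3,0) value=3
Op 3: merge R2<->R1 -> R2=(0,0,3,0) R1=(0,0,3,0)
Op 4: inc R2 by 5 -> R2=(0,0,8,0) value=8
Op 5: merge R1<->R2 -> R1=(0,0,8,0) R2=(0,0,8,0)
Op 6: inc R1 by 3 -> R1=(0,3,8,0) value=11
Op 7: inc R2 by 1 -> R2=(0,0,9,0) value=9
Op 8: merge R2<->R0 -> R2=(2,0,9,0) R0=(2,0,9,0)
Op 9: inc R1 by 2 -> R1=(0,5,8,0) value=13
Op 10: inc R1 by 1 -> R1=(0,6,8,0) value=14
Op 11: inc R0 by 4 -> R0=(6,0,9,0) value=15
Op 12: merge R1<->R3 -> R1=(0,6,8,0) R3=(0,6,8,0)

Answer: 14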